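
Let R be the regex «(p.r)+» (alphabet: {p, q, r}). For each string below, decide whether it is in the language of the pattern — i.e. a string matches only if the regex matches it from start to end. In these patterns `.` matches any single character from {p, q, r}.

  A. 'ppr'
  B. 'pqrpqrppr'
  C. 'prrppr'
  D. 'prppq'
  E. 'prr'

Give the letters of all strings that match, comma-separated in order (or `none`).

A → match
B → match
C → match
D → no match — must end with 'r'
E → match

A, B, C, E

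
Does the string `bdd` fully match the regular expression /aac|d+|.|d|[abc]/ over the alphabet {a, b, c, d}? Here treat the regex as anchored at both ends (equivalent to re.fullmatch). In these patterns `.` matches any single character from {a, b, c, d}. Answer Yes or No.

No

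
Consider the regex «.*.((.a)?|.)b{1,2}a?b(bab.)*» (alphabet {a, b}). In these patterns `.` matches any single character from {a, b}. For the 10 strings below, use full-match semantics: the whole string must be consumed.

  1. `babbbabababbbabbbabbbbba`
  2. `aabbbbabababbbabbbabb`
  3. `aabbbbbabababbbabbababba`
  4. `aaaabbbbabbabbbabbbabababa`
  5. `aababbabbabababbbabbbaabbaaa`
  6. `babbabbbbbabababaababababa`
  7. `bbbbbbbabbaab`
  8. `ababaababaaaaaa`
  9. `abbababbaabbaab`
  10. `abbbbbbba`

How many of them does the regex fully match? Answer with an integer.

2

1 → no match
2 → match
3 → no match
4 → match
5 → no match
6 → no match
7 → no match
8 → no match
9 → no match
10 → no match
Total matched: 2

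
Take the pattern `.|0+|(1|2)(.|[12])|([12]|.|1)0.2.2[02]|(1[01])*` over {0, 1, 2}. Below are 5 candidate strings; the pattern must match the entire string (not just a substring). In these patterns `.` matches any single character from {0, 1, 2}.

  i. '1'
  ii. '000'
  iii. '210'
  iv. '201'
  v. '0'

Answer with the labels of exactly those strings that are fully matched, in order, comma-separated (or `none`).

i → match
ii → match
iii → no match
iv → no match
v → match

i, ii, v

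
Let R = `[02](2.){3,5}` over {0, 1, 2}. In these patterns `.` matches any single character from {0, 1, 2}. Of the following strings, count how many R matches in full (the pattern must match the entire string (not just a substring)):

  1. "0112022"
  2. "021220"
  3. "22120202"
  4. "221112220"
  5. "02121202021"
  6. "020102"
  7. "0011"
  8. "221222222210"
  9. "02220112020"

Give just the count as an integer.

1

1 → no match
2 → no match
3 → no match
4 → no match
5 → match
6 → no match
7 → no match
8 → no match
9 → no match
Total matched: 1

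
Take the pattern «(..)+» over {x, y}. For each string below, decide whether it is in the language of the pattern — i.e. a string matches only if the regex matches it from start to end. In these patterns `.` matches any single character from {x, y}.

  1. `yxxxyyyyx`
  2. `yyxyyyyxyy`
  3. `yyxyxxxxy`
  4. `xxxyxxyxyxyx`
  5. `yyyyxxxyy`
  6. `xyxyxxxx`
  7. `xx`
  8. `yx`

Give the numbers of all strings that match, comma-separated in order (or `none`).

1 → no match
2 → match
3 → no match
4 → match
5 → no match
6 → match
7 → match
8 → match

2, 4, 6, 7, 8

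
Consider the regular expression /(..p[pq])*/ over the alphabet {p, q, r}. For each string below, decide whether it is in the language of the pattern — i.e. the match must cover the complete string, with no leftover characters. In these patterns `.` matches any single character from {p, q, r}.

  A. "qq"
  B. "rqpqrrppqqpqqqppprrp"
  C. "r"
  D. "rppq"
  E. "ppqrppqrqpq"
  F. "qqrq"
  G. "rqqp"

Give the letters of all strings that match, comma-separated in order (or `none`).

A → no match
B → no match
C → no match
D → match
E → no match
F → no match
G → no match

D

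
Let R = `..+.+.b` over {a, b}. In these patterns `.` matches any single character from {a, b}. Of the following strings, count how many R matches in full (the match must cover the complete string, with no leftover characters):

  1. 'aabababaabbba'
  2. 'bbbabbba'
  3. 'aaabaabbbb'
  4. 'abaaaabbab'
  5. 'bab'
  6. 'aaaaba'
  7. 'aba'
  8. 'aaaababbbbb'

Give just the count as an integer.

3

1 → no match — must end with 'b'
2 → no match — must end with 'b'
3 → match
4 → match
5 → no match
6 → no match — must end with 'b'
7 → no match — must end with 'b'
8 → match
Total matched: 3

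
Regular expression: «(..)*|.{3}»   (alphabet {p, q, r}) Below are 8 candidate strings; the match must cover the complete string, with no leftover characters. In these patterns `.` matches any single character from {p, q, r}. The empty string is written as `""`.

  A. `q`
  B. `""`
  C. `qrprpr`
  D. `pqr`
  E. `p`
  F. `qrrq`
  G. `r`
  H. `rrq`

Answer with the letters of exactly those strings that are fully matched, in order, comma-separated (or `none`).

A. `q` → no match
B. `""` → match
C. `qrprpr` → match
D. `pqr` → match
E. `p` → no match
F. `qrrq` → match
G. `r` → no match
H. `rrq` → match

B, C, D, F, H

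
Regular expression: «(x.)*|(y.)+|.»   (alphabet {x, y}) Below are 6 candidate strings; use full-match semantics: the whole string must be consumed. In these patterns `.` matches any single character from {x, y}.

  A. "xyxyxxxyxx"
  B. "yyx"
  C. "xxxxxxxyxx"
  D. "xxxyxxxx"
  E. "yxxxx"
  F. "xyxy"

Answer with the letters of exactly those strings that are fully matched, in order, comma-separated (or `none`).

A → match
B → no match
C → match
D → match
E → no match
F → match

A, C, D, F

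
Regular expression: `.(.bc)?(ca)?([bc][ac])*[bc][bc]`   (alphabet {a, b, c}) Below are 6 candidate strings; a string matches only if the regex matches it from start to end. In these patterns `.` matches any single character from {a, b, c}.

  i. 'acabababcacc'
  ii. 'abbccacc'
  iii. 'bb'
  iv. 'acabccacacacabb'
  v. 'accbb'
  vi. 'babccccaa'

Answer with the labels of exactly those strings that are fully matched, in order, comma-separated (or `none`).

i → no match
ii → match
iii → no match
iv → match
v → match
vi → no match

ii, iv, v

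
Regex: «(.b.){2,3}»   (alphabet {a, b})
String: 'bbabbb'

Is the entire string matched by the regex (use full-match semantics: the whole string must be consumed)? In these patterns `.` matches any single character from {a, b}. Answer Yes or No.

Yes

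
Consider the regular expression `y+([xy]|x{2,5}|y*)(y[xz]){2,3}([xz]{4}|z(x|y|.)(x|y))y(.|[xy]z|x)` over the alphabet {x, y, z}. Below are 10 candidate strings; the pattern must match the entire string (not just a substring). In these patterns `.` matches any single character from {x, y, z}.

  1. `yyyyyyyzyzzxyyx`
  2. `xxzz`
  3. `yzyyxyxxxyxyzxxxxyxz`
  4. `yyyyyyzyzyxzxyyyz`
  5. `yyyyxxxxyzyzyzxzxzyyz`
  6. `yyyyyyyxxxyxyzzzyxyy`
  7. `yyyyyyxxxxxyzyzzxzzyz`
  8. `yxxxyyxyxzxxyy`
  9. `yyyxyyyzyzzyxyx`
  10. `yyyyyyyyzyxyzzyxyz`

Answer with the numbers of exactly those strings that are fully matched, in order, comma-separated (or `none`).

1 → match
2 → no match — must start with `y`
3 → no match
4 → match
5 → match
6 → no match
7 → match
8 → no match
9 → no match
10 → match

1, 4, 5, 7, 10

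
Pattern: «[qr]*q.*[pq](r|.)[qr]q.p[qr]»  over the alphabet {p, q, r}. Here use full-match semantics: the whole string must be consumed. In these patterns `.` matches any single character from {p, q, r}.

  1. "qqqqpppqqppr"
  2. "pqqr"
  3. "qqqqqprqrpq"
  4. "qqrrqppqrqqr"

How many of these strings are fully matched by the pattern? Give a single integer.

2

1. "qqqqpppqqppr" → match
2. "pqqr" → no match
3. "qqqqqprqrpq" → match
4. "qqrrqppqrqqr" → no match
Total matched: 2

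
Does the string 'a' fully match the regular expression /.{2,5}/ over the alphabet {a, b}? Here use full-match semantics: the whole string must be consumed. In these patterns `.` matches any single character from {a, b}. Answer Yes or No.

No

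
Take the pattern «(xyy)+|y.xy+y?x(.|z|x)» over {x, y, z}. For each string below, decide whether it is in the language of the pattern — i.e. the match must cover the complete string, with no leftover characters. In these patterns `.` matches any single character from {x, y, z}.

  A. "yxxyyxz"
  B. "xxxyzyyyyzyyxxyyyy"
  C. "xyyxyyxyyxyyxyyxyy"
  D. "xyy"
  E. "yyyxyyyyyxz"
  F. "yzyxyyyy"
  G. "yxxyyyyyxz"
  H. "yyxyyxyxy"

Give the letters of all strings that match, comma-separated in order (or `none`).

A → match
B → no match
C → match
D → match
E → no match
F → no match
G → match
H → no match

A, C, D, G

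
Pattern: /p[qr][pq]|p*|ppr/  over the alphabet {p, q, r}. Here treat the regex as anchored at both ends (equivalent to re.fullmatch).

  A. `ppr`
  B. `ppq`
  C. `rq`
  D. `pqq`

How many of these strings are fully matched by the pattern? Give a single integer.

A. `ppr` → match
B. `ppq` → no match
C. `rq` → no match
D. `pqq` → match
Total matched: 2

2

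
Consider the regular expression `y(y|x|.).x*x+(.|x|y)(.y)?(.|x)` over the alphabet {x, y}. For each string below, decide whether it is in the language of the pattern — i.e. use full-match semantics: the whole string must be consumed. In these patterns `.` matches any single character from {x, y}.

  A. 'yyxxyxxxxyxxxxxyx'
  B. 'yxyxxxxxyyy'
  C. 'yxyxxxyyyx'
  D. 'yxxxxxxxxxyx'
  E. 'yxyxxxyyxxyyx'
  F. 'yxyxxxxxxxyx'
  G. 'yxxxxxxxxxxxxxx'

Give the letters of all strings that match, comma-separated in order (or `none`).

B, C, D, F, G

A → no match
B → match
C → match
D → match
E → no match
F → match
G → match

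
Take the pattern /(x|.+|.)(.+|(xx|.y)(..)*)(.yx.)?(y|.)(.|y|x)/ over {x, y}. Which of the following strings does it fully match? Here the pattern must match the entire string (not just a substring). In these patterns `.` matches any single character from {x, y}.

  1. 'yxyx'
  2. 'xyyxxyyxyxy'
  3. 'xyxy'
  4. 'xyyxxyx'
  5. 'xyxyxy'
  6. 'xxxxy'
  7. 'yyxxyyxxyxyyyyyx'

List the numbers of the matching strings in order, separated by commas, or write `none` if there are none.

1, 2, 3, 4, 5, 6, 7

1 → match
2 → match
3 → match
4 → match
5 → match
6 → match
7 → match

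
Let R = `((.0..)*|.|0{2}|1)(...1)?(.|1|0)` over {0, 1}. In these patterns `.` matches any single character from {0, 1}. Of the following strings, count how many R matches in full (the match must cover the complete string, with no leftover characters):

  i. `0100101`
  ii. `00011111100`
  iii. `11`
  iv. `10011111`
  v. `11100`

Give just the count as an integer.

i → no match
ii → no match
iii → match
iv → no match
v → no match
Total matched: 1

1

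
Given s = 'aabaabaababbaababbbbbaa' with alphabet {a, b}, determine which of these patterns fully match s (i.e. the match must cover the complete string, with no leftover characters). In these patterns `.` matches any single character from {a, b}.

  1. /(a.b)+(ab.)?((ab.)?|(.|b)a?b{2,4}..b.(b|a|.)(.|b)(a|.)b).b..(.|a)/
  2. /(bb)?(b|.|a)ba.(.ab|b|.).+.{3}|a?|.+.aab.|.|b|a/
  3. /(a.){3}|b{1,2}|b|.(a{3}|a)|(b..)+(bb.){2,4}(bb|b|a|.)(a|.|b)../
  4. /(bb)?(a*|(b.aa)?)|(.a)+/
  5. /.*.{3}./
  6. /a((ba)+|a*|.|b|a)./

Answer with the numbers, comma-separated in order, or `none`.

1, 5

1 → match
2 → no match
3 → no match
4 → no match
5 → match
6 → no match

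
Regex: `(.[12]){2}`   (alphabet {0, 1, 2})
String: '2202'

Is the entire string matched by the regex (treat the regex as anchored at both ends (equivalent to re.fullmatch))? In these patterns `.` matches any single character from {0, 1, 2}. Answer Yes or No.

Yes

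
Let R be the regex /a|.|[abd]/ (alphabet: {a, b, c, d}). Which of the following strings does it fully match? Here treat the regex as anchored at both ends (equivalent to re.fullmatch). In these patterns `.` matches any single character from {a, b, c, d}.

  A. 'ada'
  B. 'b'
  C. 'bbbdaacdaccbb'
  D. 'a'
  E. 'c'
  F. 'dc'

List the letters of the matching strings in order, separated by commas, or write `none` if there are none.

B, D, E

A → no match
B → match
C → no match
D → match
E → match
F → no match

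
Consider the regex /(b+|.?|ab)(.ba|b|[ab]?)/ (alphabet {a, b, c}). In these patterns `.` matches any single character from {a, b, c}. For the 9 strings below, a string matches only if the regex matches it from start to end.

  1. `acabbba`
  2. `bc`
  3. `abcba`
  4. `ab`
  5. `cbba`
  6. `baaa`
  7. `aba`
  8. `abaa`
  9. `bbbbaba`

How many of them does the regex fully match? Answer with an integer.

1 → no match
2 → no match
3 → match
4 → match
5 → match
6 → no match
7 → match
8 → no match
9 → match
Total matched: 5

5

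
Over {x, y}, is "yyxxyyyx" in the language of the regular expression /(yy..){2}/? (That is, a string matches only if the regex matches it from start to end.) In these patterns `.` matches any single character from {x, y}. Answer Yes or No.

Yes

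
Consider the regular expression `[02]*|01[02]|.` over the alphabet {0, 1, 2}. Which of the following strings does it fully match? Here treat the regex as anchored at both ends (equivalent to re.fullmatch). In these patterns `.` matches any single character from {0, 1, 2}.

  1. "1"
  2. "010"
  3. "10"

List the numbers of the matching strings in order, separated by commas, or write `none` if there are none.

1. "1" → match
2. "010" → match
3. "10" → no match

1, 2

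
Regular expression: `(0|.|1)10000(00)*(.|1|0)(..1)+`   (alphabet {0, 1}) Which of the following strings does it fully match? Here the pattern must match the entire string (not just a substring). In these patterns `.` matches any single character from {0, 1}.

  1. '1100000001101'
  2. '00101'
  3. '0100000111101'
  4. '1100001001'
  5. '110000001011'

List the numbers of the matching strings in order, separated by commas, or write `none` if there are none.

1 → match
2. '00101' → no match
3 → match
4. '1100001001' → match
5. '110000001011' → match

1, 3, 4, 5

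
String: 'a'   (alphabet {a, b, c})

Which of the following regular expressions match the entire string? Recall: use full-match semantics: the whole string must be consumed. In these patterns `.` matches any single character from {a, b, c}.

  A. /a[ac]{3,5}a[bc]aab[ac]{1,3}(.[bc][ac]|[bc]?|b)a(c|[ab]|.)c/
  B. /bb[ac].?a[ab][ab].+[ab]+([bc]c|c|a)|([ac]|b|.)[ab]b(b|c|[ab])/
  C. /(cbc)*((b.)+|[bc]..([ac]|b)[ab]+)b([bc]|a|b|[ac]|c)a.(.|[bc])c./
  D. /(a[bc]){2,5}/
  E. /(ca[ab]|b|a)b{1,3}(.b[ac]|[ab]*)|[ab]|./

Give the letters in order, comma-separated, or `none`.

A → no match — must end with 'c'
B → no match
C → no match
D → no match
E → match

E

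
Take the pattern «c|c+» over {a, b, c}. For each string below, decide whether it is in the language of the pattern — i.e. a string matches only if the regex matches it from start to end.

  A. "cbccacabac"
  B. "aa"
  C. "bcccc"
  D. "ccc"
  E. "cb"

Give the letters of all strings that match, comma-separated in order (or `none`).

D

A → no match
B → no match — must start with "c"
C → no match — must start with "c"
D → match
E → no match — must end with "c"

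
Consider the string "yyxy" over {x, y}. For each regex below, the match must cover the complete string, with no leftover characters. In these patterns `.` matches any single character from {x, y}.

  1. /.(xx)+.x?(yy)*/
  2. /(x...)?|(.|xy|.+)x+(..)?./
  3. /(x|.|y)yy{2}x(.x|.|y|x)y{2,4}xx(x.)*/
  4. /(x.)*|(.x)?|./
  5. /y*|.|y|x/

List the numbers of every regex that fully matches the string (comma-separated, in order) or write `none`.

2

1 → no match
2 → match
3 → no match
4 → no match
5 → no match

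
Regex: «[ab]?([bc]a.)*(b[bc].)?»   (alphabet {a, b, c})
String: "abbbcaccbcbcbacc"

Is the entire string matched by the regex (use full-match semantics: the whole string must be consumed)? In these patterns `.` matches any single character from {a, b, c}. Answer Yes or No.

No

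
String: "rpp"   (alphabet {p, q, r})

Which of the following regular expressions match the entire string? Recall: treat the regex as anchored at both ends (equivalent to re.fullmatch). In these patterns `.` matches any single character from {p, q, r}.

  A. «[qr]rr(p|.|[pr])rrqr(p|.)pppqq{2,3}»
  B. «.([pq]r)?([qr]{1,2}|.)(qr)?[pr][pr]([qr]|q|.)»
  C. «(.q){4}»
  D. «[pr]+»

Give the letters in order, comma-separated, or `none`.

D

A → no match — must end with "q"
B → no match
C → no match — must end with "q"
D → match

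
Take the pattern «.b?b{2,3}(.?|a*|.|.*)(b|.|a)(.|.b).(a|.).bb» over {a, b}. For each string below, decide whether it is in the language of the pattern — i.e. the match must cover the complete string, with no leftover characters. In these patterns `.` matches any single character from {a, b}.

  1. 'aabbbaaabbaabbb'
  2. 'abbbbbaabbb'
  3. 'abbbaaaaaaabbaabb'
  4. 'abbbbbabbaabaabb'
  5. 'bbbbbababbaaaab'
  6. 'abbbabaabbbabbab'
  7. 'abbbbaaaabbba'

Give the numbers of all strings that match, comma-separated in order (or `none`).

1 → no match
2 → match
3 → match
4 → match
5 → no match — must end with 'bb'
6 → no match — must end with 'bb'
7 → no match — must end with 'bb'

2, 3, 4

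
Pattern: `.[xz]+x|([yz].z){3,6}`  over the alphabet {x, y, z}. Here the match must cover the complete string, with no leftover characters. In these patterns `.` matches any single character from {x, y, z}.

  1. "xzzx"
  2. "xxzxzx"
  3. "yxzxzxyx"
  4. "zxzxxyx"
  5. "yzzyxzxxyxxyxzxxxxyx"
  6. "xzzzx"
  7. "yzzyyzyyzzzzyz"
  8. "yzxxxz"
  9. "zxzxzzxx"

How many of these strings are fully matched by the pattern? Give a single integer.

4

1 → match
2 → match
3 → no match
4 → no match
5 → no match
6 → match
7 → no match
8 → no match
9 → match
Total matched: 4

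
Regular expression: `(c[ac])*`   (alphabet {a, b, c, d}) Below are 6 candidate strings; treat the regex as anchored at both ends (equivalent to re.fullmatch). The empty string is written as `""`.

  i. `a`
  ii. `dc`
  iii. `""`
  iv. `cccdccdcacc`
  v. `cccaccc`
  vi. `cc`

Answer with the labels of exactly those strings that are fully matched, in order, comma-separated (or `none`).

iii, vi

i → no match
ii → no match
iii → match
iv → no match
v → no match
vi → match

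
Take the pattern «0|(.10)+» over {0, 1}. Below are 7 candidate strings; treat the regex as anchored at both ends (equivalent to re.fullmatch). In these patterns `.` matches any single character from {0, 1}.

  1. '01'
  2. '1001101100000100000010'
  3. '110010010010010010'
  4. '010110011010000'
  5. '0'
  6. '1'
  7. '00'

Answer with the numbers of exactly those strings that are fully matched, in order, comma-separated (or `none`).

1 → no match
2 → no match
3 → match
4 → no match
5 → match
6 → no match
7 → no match

3, 5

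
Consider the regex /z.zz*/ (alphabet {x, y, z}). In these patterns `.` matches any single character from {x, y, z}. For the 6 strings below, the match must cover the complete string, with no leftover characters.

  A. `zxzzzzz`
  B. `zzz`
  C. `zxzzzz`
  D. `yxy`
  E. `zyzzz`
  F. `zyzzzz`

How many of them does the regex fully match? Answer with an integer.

5

A. `zxzzzzz` → match
B. `zzz` → match
C. `zxzzzz` → match
D. `yxy` → no match — must start with `z`
E. `zyzzz` → match
F. `zyzzzz` → match
Total matched: 5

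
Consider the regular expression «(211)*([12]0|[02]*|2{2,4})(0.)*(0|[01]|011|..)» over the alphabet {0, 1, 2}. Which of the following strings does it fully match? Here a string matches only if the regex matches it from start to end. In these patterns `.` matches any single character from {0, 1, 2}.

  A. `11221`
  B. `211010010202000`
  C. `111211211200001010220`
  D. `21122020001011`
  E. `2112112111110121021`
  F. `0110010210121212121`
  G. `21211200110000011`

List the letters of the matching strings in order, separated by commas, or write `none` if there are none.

D

A. `11221` → no match
B → no match
C → no match
D → match
E → no match
F → no match
G → no match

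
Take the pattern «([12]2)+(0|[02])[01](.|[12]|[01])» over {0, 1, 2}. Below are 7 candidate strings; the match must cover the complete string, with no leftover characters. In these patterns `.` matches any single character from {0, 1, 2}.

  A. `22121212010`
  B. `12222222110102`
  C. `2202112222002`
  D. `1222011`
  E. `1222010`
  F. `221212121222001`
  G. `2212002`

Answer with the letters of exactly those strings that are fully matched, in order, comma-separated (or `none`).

A → match
B → no match
C → no match
D → match
E → match
F → match
G → match

A, D, E, F, G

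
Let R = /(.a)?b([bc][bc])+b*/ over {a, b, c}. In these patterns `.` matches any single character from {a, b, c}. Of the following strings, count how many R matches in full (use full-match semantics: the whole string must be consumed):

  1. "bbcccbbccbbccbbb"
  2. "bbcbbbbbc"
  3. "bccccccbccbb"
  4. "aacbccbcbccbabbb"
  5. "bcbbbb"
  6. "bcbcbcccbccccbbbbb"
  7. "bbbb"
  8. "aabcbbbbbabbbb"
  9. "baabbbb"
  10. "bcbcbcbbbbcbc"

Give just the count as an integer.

1 → match
2 → match
3 → match
4 → no match
5 → match
6 → match
7 → match
8 → no match
9 → no match
10 → match
Total matched: 7

7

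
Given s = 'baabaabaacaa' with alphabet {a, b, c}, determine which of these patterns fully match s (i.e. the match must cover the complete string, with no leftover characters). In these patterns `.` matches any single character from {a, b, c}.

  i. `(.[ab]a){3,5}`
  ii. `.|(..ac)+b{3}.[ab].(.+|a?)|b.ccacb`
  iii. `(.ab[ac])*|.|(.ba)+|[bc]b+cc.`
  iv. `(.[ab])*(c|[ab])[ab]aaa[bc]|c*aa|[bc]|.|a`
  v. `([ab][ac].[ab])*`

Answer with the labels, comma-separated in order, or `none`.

i → match
ii → no match
iii → no match
iv → no match
v → match

i, v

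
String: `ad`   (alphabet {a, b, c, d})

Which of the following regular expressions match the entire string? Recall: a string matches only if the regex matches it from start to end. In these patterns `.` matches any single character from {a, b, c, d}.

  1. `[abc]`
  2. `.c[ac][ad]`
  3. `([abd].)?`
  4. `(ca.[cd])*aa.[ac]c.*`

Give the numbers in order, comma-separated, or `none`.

3

1 → no match
2 → no match
3 → match
4 → no match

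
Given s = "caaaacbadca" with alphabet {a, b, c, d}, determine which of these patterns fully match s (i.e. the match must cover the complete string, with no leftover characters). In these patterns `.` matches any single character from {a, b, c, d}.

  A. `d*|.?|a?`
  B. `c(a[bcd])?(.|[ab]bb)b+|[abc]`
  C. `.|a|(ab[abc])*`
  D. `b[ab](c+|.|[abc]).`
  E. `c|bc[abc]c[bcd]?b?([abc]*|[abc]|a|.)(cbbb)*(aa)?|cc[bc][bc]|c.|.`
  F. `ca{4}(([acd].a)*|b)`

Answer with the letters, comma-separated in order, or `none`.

A → no match
B → no match
C → no match
D → no match — must start with "b"
E → no match
F → match

F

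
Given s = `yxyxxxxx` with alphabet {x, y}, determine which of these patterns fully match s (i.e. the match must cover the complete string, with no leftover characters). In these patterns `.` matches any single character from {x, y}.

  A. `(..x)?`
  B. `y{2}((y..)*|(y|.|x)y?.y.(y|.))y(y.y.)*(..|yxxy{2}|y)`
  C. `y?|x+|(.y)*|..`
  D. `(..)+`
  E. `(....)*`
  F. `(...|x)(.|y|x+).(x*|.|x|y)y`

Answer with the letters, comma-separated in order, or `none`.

D, E

A → no match
B → no match
C → no match
D → match
E → match
F → no match — must end with `y`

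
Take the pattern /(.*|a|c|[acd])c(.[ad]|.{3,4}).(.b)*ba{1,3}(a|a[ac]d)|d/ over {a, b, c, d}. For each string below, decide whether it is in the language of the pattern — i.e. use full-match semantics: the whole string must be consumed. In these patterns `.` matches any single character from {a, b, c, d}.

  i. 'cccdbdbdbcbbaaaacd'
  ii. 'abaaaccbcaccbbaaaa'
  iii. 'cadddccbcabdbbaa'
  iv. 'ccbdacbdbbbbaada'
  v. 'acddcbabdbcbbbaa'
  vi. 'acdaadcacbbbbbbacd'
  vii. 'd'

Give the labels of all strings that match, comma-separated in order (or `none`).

i, ii, iii, vii

i → match
ii → match
iii → match
iv → no match
v → no match
vi → no match
vii → match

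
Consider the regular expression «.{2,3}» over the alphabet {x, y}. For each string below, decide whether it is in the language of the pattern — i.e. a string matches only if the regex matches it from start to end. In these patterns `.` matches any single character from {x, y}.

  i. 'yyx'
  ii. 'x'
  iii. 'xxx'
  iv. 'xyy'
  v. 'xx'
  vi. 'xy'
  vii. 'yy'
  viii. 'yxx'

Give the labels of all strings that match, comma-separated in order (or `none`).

i → match
ii → no match
iii → match
iv → match
v → match
vi → match
vii → match
viii → match

i, iii, iv, v, vi, vii, viii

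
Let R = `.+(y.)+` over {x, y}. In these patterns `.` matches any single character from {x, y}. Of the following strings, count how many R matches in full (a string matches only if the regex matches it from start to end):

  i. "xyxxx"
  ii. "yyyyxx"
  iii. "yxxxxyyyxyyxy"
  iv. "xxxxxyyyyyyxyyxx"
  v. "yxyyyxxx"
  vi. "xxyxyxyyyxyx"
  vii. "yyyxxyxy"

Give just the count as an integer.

1

i → no match
ii → no match
iii → no match
iv → no match
v → no match
vi → match
vii → no match
Total matched: 1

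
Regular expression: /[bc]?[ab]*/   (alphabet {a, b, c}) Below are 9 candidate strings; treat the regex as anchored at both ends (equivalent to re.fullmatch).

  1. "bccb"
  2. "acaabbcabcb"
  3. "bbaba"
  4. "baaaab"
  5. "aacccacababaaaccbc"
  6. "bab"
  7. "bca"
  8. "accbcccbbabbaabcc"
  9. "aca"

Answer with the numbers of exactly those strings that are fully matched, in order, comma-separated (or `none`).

3, 4, 6

1 → no match
2 → no match
3 → match
4 → match
5 → no match
6 → match
7 → no match
8 → no match
9 → no match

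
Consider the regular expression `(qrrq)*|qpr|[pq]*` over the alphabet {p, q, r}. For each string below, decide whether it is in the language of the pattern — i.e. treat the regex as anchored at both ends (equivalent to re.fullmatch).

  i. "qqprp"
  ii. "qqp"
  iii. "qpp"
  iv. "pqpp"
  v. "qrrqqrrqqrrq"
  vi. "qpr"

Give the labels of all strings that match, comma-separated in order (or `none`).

i → no match
ii → match
iii → match
iv → match
v → match
vi → match

ii, iii, iv, v, vi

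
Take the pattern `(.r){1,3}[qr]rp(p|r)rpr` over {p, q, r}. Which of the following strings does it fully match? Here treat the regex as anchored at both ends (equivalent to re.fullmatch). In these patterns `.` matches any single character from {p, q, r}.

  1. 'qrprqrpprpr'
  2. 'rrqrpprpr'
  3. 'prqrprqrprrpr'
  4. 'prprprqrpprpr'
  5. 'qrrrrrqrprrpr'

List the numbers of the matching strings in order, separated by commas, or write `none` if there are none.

1, 2, 3, 4, 5

1 → match
2 → match
3 → match
4 → match
5 → match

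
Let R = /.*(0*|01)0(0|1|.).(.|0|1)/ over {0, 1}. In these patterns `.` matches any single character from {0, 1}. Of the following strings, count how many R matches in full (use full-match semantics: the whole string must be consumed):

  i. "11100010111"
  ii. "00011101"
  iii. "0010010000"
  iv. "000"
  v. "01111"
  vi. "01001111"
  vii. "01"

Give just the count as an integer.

i. "11100010111" → match
ii. "00011101" → no match
iii. "0010010000" → match
iv. "000" → no match
v. "01111" → no match
vi. "01001111" → no match
vii. "01" → no match
Total matched: 2

2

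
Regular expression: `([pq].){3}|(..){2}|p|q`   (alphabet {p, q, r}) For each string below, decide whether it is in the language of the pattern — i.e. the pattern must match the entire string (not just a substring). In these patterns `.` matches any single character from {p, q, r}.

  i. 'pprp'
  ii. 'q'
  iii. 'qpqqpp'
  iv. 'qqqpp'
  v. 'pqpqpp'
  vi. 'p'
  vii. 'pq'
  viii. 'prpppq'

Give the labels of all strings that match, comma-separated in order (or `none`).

i → match
ii → match
iii → match
iv → no match
v → match
vi → match
vii → no match
viii → match

i, ii, iii, v, vi, viii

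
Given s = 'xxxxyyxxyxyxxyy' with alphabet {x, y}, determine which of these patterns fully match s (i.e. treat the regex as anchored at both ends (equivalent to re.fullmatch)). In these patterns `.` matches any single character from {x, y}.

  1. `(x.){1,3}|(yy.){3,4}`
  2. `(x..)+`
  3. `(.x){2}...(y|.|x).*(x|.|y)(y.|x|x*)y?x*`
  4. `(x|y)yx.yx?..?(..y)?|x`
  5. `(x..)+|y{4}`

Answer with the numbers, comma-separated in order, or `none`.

2, 3, 5

1 → no match
2 → match
3 → match
4 → no match
5 → match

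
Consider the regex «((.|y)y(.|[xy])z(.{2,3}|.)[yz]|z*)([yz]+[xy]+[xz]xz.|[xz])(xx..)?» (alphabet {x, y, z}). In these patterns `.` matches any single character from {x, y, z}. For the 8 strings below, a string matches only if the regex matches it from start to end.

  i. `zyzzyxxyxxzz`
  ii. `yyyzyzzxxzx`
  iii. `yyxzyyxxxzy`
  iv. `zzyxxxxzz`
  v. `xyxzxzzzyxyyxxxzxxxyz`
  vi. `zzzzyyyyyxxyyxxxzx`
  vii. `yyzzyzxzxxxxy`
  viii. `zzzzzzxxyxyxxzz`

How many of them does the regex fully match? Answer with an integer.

i → match
ii → match
iii → match
iv → match
v → match
vi → match
vii → match
viii → match
Total matched: 8

8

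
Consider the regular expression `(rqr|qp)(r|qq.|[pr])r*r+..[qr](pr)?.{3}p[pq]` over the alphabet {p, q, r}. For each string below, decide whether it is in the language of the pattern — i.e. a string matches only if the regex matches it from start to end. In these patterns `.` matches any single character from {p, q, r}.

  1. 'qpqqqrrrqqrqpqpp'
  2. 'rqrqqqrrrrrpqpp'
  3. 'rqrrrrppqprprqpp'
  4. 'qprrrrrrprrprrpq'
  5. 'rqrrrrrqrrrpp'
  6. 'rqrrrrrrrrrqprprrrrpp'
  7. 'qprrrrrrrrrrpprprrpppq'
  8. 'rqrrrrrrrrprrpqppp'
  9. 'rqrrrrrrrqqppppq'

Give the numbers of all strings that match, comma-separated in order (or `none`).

1, 2, 3, 4, 5, 6, 7, 8, 9

1 → match
2 → match
3 → match
4 → match
5 → match
6 → match
7 → match
8 → match
9 → match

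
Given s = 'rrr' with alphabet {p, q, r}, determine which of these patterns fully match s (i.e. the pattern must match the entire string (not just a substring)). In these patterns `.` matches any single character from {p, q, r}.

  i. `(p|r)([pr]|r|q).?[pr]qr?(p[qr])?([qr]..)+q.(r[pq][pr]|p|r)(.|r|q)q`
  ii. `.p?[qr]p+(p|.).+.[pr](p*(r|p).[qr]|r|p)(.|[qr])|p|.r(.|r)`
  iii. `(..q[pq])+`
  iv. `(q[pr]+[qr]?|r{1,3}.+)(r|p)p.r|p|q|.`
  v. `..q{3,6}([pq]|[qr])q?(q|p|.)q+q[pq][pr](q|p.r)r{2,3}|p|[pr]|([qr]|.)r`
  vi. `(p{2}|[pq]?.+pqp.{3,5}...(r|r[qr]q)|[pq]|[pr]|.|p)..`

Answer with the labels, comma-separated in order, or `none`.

ii, vi

i → no match — must end with 'q'
ii → match
iii → no match
iv → no match
v → no match
vi → match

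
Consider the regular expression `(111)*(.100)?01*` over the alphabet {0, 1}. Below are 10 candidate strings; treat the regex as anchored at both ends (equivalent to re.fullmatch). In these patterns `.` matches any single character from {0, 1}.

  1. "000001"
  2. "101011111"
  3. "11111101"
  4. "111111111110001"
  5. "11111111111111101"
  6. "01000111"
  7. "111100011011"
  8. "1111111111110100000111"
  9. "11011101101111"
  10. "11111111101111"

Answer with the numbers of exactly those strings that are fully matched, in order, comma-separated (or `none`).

3, 4, 5, 6, 10

1 → no match
2 → no match
3 → match
4 → match
5 → match
6 → match
7 → no match
8 → no match
9 → no match
10 → match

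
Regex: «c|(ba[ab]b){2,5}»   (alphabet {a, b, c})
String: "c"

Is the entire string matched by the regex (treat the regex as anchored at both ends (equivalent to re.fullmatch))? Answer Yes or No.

Yes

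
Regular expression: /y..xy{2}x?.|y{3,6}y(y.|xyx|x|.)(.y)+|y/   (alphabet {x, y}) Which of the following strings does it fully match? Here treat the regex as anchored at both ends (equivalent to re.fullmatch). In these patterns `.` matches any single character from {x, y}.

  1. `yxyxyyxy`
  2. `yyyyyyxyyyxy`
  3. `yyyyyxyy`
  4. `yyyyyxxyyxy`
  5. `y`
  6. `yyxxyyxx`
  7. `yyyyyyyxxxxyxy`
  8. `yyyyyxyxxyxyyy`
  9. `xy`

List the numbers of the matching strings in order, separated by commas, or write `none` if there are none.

1 → match
2 → match
3 → match
4 → no match
5 → match
6 → match
7 → no match
8 → match
9 → no match — must start with `y`

1, 2, 3, 5, 6, 8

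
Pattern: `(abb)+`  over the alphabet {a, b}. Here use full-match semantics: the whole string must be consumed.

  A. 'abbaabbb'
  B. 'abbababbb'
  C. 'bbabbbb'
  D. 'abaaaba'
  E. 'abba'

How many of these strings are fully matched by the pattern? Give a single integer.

A → no match — must end with 'abb'
B → no match — must end with 'abb'
C → no match — must start with 'abb'
D → no match — must start with 'abb'
E → no match — must end with 'abb'
Total matched: 0

0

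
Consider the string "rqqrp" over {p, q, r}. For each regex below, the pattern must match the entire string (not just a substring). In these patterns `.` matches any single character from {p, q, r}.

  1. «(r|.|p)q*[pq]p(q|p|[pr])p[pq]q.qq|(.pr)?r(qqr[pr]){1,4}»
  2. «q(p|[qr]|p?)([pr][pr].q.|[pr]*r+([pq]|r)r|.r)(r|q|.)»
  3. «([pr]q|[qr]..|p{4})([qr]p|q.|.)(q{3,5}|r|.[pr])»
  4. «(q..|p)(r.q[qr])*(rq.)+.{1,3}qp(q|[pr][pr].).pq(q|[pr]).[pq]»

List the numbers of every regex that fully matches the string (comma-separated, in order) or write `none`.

1 → match
2 → no match — must start with "q"
3 → match
4 → no match

1, 3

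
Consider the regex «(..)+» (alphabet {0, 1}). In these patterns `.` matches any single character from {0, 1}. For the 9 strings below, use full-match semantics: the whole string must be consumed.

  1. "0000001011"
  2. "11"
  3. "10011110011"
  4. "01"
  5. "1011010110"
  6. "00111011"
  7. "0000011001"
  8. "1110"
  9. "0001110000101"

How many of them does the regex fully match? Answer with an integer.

7

1 → match
2 → match
3 → no match
4 → match
5 → match
6 → match
7 → match
8 → match
9 → no match
Total matched: 7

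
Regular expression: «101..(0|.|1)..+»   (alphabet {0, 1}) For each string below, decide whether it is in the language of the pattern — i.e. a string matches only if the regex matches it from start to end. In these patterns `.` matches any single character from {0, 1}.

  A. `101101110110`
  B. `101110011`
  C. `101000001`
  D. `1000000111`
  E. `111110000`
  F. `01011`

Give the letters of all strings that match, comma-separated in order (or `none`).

A, B, C

A. `101101110110` → match
B. `101110011` → match
C. `101000001` → match
D. `1000000111` → no match — must start with `101`
E. `111110000` → no match — must start with `101`
F. `01011` → no match — must start with `101`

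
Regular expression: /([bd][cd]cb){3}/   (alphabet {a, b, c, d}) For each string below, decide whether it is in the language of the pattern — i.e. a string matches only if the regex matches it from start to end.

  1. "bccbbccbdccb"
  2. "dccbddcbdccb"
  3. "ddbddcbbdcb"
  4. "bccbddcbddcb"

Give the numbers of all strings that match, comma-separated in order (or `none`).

1 → match
2 → match
3 → no match
4 → match

1, 2, 4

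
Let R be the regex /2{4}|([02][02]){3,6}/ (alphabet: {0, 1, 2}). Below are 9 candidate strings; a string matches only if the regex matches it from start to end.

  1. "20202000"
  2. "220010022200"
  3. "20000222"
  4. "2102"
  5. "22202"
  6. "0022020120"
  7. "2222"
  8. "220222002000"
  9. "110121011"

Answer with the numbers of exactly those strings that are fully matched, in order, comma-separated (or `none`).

1, 3, 7, 8

1 → match
2 → no match
3 → match
4 → no match
5 → no match
6 → no match
7 → match
8 → match
9 → no match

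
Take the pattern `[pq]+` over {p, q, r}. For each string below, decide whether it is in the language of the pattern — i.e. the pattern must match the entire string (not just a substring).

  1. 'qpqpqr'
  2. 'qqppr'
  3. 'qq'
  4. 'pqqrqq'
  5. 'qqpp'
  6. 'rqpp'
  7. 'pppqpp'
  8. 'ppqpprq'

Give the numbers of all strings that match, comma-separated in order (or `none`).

3, 5, 7

1 → no match
2 → no match
3 → match
4 → no match
5 → match
6 → no match
7 → match
8 → no match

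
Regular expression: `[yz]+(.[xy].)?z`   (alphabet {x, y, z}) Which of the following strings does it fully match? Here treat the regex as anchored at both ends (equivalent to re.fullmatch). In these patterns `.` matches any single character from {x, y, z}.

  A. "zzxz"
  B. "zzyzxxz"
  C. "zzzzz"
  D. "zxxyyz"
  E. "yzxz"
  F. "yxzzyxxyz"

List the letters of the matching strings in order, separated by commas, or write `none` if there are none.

A. "zzxz" → no match
B. "zzyzxxz" → match
C. "zzzzz" → match
D. "zxxyyz" → no match
E. "yzxz" → no match
F. "yxzzyxxyz" → no match

B, C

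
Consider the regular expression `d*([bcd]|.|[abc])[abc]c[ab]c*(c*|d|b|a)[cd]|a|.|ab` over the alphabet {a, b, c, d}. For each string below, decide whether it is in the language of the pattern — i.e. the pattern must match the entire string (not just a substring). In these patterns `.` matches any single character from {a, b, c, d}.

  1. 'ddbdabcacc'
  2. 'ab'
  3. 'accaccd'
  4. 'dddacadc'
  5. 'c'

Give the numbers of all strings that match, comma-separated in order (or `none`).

2, 3, 4, 5

1 → no match
2 → match
3 → match
4 → match
5 → match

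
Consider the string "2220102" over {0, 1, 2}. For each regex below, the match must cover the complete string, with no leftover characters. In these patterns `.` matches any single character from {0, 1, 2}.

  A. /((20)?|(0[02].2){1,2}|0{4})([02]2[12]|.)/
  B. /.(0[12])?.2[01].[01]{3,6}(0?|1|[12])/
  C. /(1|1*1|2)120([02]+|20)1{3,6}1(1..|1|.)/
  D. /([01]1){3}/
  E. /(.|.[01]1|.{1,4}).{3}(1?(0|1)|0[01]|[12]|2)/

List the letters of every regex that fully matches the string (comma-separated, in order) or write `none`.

E

A → no match
B → no match
C → no match
D → no match — must end with "1"
E → match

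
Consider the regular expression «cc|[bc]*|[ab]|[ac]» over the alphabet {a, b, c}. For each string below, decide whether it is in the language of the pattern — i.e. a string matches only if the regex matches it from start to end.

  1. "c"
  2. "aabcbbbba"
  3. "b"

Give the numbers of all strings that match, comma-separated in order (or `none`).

1, 3

1 → match
2 → no match
3 → match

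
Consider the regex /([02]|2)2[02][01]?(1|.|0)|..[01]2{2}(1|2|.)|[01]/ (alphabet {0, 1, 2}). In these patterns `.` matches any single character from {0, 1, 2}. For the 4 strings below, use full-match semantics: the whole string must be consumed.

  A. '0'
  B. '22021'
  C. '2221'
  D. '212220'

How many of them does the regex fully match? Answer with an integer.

2

A → match
B → no match
C → match
D → no match
Total matched: 2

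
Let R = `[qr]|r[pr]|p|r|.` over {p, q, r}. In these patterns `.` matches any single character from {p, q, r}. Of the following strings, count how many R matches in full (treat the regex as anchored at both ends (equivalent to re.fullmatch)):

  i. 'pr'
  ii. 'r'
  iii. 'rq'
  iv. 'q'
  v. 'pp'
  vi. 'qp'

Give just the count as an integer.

2

i. 'pr' → no match
ii. 'r' → match
iii. 'rq' → no match
iv. 'q' → match
v. 'pp' → no match
vi. 'qp' → no match
Total matched: 2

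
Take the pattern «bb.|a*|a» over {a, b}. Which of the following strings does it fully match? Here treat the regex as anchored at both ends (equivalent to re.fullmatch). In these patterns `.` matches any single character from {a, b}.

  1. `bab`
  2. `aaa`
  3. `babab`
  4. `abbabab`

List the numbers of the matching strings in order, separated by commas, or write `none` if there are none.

1 → no match
2 → match
3 → no match
4 → no match

2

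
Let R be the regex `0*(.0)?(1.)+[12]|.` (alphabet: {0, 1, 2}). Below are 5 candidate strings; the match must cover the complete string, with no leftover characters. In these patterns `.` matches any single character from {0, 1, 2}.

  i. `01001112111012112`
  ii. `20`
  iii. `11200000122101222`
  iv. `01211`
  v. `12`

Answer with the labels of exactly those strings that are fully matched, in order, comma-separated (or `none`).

i → no match
ii → no match
iii → no match
iv → no match
v → no match

none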